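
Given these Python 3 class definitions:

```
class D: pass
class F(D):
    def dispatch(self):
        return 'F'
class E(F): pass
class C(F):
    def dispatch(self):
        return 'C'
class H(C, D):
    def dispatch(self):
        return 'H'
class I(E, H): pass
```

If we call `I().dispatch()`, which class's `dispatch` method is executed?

L[I] = I + merge(L[E], L[H], [E H])
  take E:  [E F D object] + [H C F D object] + [E H]
  take H:  [F D object] + [H C F D object] + [H]
  take C:  [F D object] + [C F D object]
  take F:  [F D object] + [F D object]
  take D:  [D object] + [D object]
  take object:  [object] + [object]
MRO: I E H C F D object
dispatch is defined in: C, F, H. First along the MRO is H.

H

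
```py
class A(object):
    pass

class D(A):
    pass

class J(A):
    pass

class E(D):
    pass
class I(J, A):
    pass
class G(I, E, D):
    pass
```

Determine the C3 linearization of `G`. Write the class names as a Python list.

L[G] = G + merge(L[I], L[E], L[D], [I E D])
  take I:  [I J A object] + [E D A object] + [D A object] + [I E D]
  take J:  [J A object] + [E D A object] + [D A object] + [E D]
  take E:  [A object] + [E D A object] + [D A object] + [E D]
  take D:  [A object] + [D A object] + [D A object] + [D]
  take A:  [A object] + [A object] + [A object]
  take object:  [object] + [object] + [object]

[G, I, J, E, D, A, object]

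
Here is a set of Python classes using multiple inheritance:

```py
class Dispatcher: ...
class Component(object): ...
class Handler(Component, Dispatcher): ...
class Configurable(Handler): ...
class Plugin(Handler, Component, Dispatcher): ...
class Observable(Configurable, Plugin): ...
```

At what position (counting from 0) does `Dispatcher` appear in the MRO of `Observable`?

5

L[Observable] = Observable + merge(L[Configurable], L[Plugin], [Configurable Plugin])
  take Configurable:  [Configurable Handler Component Dispatcher object] + [Plugin Handler Component Dispatcher object] + [Configurable Plugin]
  take Plugin:  [Handler Component Dispatcher object] + [Plugin Handler Component Dispatcher object] + [Plugin]
  take Handler:  [Handler Component Dispatcher object] + [Handler Component Dispatcher object]
  take Component:  [Component Dispatcher object] + [Component Dispatcher object]
  take Dispatcher:  [Dispatcher object] + [Dispatcher object]
  take object:  [object] + [object]
MRO: Observable Configurable Plugin Handler Component Dispatcher object
Dispatcher sits at index 5.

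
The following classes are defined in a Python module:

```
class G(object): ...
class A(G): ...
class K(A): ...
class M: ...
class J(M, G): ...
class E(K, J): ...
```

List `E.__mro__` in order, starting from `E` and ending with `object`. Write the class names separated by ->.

L[E] = E + merge(L[K], L[J], [K J])
  take K:  [K A G object] + [J M G object] + [K J]
  take A:  [A G object] + [J M G object] + [J]
  take J:  [G object] + [J M G object] + [J]
  take M:  [G object] + [M G object]
  take G:  [G object] + [G object]
  take object:  [object] + [object]

E -> K -> A -> J -> M -> G -> object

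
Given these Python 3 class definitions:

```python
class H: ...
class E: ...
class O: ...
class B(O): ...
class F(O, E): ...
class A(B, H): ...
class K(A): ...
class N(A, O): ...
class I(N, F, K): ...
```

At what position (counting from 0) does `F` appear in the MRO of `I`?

L[I] = I + merge(L[N], L[F], L[K], [N F K])
  take N:  [N A B O H object] + [F O E object] + [K A B O H object] + [N F K]
  take F:  [A B O H object] + [F O E object] + [K A B O H object] + [F K]
  take K:  [A B O H object] + [O E object] + [K A B O H object] + [K]
  take A:  [A B O H object] + [O E object] + [A B O H object]
  take B:  [B O H object] + [O E object] + [B O H object]
  take O:  [O H object] + [O E object] + [O H object]
  take H:  [H object] + [E object] + [H object]
  take E:  [object] + [E object] + [object]
  take object:  [object] + [object] + [object]
MRO: I N F K A B O H E object
F sits at index 2.

2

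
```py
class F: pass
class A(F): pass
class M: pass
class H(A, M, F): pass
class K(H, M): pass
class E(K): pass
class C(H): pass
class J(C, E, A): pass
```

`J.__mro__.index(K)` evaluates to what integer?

L[J] = J + merge(L[C], L[E], L[A], [C E A])
  take C:  [C H A M F object] + [E K H A M F object] + [A F object] + [C E A]
  take E:  [H A M F object] + [E K H A M F object] + [A F object] + [E A]
  take K:  [H A M F object] + [K H A M F object] + [A F object] + [A]
  take H:  [H A M F object] + [H A M F object] + [A F object] + [A]
  take A:  [A M F object] + [A M F object] + [A F object] + [A]
  take M:  [M F object] + [M F object] + [F object]
  take F:  [F object] + [F object] + [F object]
  take object:  [object] + [object] + [object]
MRO: J C E K H A M F object
K sits at index 3.

3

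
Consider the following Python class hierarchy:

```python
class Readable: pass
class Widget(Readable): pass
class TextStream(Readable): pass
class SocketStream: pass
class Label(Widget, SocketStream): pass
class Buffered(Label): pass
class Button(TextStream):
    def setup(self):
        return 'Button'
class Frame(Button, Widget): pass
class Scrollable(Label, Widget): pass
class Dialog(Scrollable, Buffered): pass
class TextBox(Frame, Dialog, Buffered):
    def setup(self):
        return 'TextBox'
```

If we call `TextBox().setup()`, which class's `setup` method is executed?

TextBox

L[TextBox] = TextBox + merge(L[Frame], L[Dialog], L[Buffered], [Frame Dialog Buffered])
  take Frame:  [Frame Button TextStream Widget Readable object] + [Dialog Scrollable Buffered Label Widget Readable SocketStream object] + [Buffered Label Widget Readable SocketStream object] + [Frame Dialog Buffered]
  take Button:  [Button TextStream Widget Readable object] + [Dialog Scrollable Buffered Label Widget Readable SocketStream object] + [Buffered Label Widget Readable SocketStream object] + [Dialog Buffered]
  take TextStream:  [TextStream Widget Readable object] + [Dialog Scrollable Buffered Label Widget Readable SocketStream object] + [Buffered Label Widget Readable SocketStream object] + [Dialog Buffered]
  take Dialog:  [Widget Readable object] + [Dialog Scrollable Buffered Label Widget Readable SocketStream object] + [Buffered Label Widget Readable SocketStream object] + [Dialog Buffered]
  take Scrollable:  [Widget Readable object] + [Scrollable Buffered Label Widget Readable SocketStream object] + [Buffered Label Widget Readable SocketStream object] + [Buffered]
  take Buffered:  [Widget Readable object] + [Buffered Label Widget Readable SocketStream object] + [Buffered Label Widget Readable SocketStream object] + [Buffered]
  take Label:  [Widget Readable object] + [Label Widget Readable SocketStream object] + [Label Widget Readable SocketStream object]
  take Widget:  [Widget Readable object] + [Widget Readable SocketStream object] + [Widget Readable SocketStream object]
  take Readable:  [Readable object] + [Readable SocketStream object] + [Readable SocketStream object]
  take SocketStream:  [object] + [SocketStream object] + [SocketStream object]
  take object:  [object] + [object] + [object]
MRO: TextBox Frame Button TextStream Dialog Scrollable Buffered Label Widget Readable SocketStream object
setup is defined in: Button, TextBox. First along the MRO is TextBox.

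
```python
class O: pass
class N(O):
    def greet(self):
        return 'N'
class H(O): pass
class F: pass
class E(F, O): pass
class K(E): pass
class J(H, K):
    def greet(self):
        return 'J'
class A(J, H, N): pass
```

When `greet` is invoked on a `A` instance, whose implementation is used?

L[A] = A + merge(L[J], L[H], L[N], [J H N])
  take J:  [J H K E F O object] + [H O object] + [N O object] + [J H N]
  take H:  [H K E F O object] + [H O object] + [N O object] + [H N]
  take K:  [K E F O object] + [O object] + [N O object] + [N]
  take E:  [E F O object] + [O object] + [N O object] + [N]
  take F:  [F O object] + [O object] + [N O object] + [N]
  take N:  [O object] + [O object] + [N O object] + [N]
  take O:  [O object] + [O object] + [O object]
  take object:  [object] + [object] + [object]
MRO: A J H K E F N O object
greet is defined in: J, N. First along the MRO is J.

J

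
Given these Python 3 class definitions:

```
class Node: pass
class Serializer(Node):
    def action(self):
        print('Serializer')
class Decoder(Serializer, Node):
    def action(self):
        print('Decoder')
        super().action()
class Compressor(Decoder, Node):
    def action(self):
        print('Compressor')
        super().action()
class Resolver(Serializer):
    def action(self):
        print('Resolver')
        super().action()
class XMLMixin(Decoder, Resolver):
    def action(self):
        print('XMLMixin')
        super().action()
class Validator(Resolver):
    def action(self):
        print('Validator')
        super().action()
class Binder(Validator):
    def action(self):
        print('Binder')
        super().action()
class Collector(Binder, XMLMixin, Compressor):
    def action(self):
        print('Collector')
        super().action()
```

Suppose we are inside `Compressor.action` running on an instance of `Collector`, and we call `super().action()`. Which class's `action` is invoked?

Decoder

L[Collector] = Collector + merge(L[Binder], L[XMLMixin], L[Compressor], [Binder XMLMixin Compressor])
  take Binder:  [Binder Validator Resolver Serializer Node object] + [XMLMixin Decoder Resolver Serializer Node object] + [Compressor Decoder Serializer Node object] + [Binder XMLMixin Compressor]
  take Validator:  [Validator Resolver Serializer Node object] + [XMLMixin Decoder Resolver Serializer Node object] + [Compressor Decoder Serializer Node object] + [XMLMixin Compressor]
  take XMLMixin:  [Resolver Serializer Node object] + [XMLMixin Decoder Resolver Serializer Node object] + [Compressor Decoder Serializer Node object] + [XMLMixin Compressor]
  take Compressor:  [Resolver Serializer Node object] + [Decoder Resolver Serializer Node object] + [Compressor Decoder Serializer Node object] + [Compressor]
  take Decoder:  [Resolver Serializer Node object] + [Decoder Resolver Serializer Node object] + [Decoder Serializer Node object]
  take Resolver:  [Resolver Serializer Node object] + [Resolver Serializer Node object] + [Serializer Node object]
  take Serializer:  [Serializer Node object] + [Serializer Node object] + [Serializer Node object]
  take Node:  [Node object] + [Node object] + [Node object]
  take object:  [object] + [object] + [object]
MRO: Collector Binder Validator XMLMixin Compressor Decoder Resolver Serializer Node object
super() in Compressor.action on a Collector instance goes to the class after Compressor in Collector's MRO: Decoder.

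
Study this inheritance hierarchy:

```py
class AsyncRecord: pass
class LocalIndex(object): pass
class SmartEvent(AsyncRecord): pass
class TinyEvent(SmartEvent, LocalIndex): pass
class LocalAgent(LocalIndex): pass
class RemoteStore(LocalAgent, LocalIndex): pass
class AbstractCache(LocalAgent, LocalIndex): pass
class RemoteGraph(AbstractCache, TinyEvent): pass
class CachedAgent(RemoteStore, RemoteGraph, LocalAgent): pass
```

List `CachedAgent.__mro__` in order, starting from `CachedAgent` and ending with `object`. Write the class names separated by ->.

CachedAgent -> RemoteStore -> RemoteGraph -> AbstractCache -> LocalAgent -> TinyEvent -> SmartEvent -> AsyncRecord -> LocalIndex -> object

L[CachedAgent] = CachedAgent + merge(L[RemoteStore], L[RemoteGraph], L[LocalAgent], [RemoteStore RemoteGraph LocalAgent])
  take RemoteStore:  [RemoteStore LocalAgent LocalIndex object] + [RemoteGraph AbstractCache LocalAgent TinyEvent SmartEvent AsyncRecord LocalIndex object] + [LocalAgent LocalIndex object] + [RemoteStore RemoteGraph LocalAgent]
  take RemoteGraph:  [LocalAgent LocalIndex object] + [RemoteGraph AbstractCache LocalAgent TinyEvent SmartEvent AsyncRecord LocalIndex object] + [LocalAgent LocalIndex object] + [RemoteGraph LocalAgent]
  take AbstractCache:  [LocalAgent LocalIndex object] + [AbstractCache LocalAgent TinyEvent SmartEvent AsyncRecord LocalIndex object] + [LocalAgent LocalIndex object] + [LocalAgent]
  take LocalAgent:  [LocalAgent LocalIndex object] + [LocalAgent TinyEvent SmartEvent AsyncRecord LocalIndex object] + [LocalAgent LocalIndex object] + [LocalAgent]
  take TinyEvent:  [LocalIndex object] + [TinyEvent SmartEvent AsyncRecord LocalIndex object] + [LocalIndex object]
  take SmartEvent:  [LocalIndex object] + [SmartEvent AsyncRecord LocalIndex object] + [LocalIndex object]
  take AsyncRecord:  [LocalIndex object] + [AsyncRecord LocalIndex object] + [LocalIndex object]
  take LocalIndex:  [LocalIndex object] + [LocalIndex object] + [LocalIndex object]
  take object:  [object] + [object] + [object]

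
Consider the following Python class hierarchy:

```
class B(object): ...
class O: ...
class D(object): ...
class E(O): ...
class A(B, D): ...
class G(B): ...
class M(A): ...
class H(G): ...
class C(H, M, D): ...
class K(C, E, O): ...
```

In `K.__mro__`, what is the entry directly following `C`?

L[K] = K + merge(L[C], L[E], L[O], [C E O])
  take C:  [C H G M A B D object] + [E O object] + [O object] + [C E O]
  take H:  [H G M A B D object] + [E O object] + [O object] + [E O]
  take G:  [G M A B D object] + [E O object] + [O object] + [E O]
  take M:  [M A B D object] + [E O object] + [O object] + [E O]
  take A:  [A B D object] + [E O object] + [O object] + [E O]
  take B:  [B D object] + [E O object] + [O object] + [E O]
  take D:  [D object] + [E O object] + [O object] + [E O]
  take E:  [object] + [E O object] + [O object] + [E O]
  take O:  [object] + [O object] + [O object] + [O]
  take object:  [object] + [object] + [object]
MRO: K C H G M A B D E O object
C is at position 1; next is H.

H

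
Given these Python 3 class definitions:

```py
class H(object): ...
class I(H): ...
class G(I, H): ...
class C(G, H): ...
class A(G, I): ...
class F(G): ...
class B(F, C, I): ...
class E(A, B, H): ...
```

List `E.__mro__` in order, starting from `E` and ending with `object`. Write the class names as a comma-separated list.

E, A, B, F, C, G, I, H, object

L[E] = E + merge(L[A], L[B], L[H], [A B H])
  take A:  [A G I H object] + [B F C G I H object] + [H object] + [A B H]
  take B:  [G I H object] + [B F C G I H object] + [H object] + [B H]
  take F:  [G I H object] + [F C G I H object] + [H object] + [H]
  take C:  [G I H object] + [C G I H object] + [H object] + [H]
  take G:  [G I H object] + [G I H object] + [H object] + [H]
  take I:  [I H object] + [I H object] + [H object] + [H]
  take H:  [H object] + [H object] + [H object] + [H]
  take object:  [object] + [object] + [object]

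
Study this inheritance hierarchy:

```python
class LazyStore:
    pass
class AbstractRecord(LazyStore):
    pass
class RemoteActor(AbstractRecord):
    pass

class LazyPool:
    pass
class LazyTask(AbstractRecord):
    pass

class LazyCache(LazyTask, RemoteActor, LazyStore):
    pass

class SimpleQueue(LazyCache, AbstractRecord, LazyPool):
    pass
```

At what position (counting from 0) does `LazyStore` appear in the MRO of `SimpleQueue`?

L[SimpleQueue] = SimpleQueue + merge(L[LazyCache], L[AbstractRecord], L[LazyPool], [LazyCache AbstractRecord LazyPool])
  take LazyCache:  [LazyCache LazyTask RemoteActor AbstractRecord LazyStore object] + [AbstractRecord LazyStore object] + [LazyPool object] + [LazyCache AbstractRecord LazyPool]
  take LazyTask:  [LazyTask RemoteActor AbstractRecord LazyStore object] + [AbstractRecord LazyStore object] + [LazyPool object] + [AbstractRecord LazyPool]
  take RemoteActor:  [RemoteActor AbstractRecord LazyStore object] + [AbstractRecord LazyStore object] + [LazyPool object] + [AbstractRecord LazyPool]
  take AbstractRecord:  [AbstractRecord LazyStore object] + [AbstractRecord LazyStore object] + [LazyPool object] + [AbstractRecord LazyPool]
  take LazyStore:  [LazyStore object] + [LazyStore object] + [LazyPool object] + [LazyPool]
  take LazyPool:  [object] + [object] + [LazyPool object] + [LazyPool]
  take object:  [object] + [object] + [object]
MRO: SimpleQueue LazyCache LazyTask RemoteActor AbstractRecord LazyStore LazyPool object
LazyStore sits at index 5.

5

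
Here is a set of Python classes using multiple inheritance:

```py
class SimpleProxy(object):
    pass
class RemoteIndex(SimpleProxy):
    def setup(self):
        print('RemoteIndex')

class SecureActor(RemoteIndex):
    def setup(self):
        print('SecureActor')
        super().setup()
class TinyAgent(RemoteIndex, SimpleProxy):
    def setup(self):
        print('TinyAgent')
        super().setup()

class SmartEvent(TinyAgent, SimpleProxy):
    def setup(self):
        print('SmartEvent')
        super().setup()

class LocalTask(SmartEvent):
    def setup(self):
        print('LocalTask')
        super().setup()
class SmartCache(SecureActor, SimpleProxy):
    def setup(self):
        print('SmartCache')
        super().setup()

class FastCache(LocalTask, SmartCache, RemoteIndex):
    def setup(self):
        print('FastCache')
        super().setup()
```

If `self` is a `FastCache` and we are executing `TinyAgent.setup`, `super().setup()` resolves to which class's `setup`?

SmartCache

L[FastCache] = FastCache + merge(L[LocalTask], L[SmartCache], L[RemoteIndex], [LocalTask SmartCache RemoteIndex])
  take LocalTask:  [LocalTask SmartEvent TinyAgent RemoteIndex SimpleProxy object] + [SmartCache SecureActor RemoteIndex SimpleProxy object] + [RemoteIndex SimpleProxy object] + [LocalTask SmartCache RemoteIndex]
  take SmartEvent:  [SmartEvent TinyAgent RemoteIndex SimpleProxy object] + [SmartCache SecureActor RemoteIndex SimpleProxy object] + [RemoteIndex SimpleProxy object] + [SmartCache RemoteIndex]
  take TinyAgent:  [TinyAgent RemoteIndex SimpleProxy object] + [SmartCache SecureActor RemoteIndex SimpleProxy object] + [RemoteIndex SimpleProxy object] + [SmartCache RemoteIndex]
  take SmartCache:  [RemoteIndex SimpleProxy object] + [SmartCache SecureActor RemoteIndex SimpleProxy object] + [RemoteIndex SimpleProxy object] + [SmartCache RemoteIndex]
  take SecureActor:  [RemoteIndex SimpleProxy object] + [SecureActor RemoteIndex SimpleProxy object] + [RemoteIndex SimpleProxy object] + [RemoteIndex]
  take RemoteIndex:  [RemoteIndex SimpleProxy object] + [RemoteIndex SimpleProxy object] + [RemoteIndex SimpleProxy object] + [RemoteIndex]
  take SimpleProxy:  [SimpleProxy object] + [SimpleProxy object] + [SimpleProxy object]
  take object:  [object] + [object] + [object]
MRO: FastCache LocalTask SmartEvent TinyAgent SmartCache SecureActor RemoteIndex SimpleProxy object
super() in TinyAgent.setup on a FastCache instance goes to the class after TinyAgent in FastCache's MRO: SmartCache.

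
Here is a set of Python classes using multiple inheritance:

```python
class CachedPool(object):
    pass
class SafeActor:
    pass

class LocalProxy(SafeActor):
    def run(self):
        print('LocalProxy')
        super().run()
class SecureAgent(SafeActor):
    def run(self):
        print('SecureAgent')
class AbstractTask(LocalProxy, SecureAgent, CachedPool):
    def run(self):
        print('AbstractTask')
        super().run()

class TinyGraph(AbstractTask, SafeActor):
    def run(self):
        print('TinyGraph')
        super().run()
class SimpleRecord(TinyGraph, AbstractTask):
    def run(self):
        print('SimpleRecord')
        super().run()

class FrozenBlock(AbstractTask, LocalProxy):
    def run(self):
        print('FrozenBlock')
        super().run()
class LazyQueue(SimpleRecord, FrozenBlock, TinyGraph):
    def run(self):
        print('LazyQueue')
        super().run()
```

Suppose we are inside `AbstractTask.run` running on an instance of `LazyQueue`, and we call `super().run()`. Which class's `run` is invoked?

LocalProxy

L[LazyQueue] = LazyQueue + merge(L[SimpleRecord], L[FrozenBlock], L[TinyGraph], [SimpleRecord FrozenBlock TinyGraph])
  take SimpleRecord:  [SimpleRecord TinyGraph AbstractTask LocalProxy SecureAgent SafeActor CachedPool object] + [FrozenBlock AbstractTask LocalProxy SecureAgent SafeActor CachedPool object] + [TinyGraph AbstractTask LocalProxy SecureAgent SafeActor CachedPool object] + [SimpleRecord FrozenBlock TinyGraph]
  take FrozenBlock:  [TinyGraph AbstractTask LocalProxy SecureAgent SafeActor CachedPool object] + [FrozenBlock AbstractTask LocalProxy SecureAgent SafeActor CachedPool object] + [TinyGraph AbstractTask LocalProxy SecureAgent SafeActor CachedPool object] + [FrozenBlock TinyGraph]
  take TinyGraph:  [TinyGraph AbstractTask LocalProxy SecureAgent SafeActor CachedPool object] + [AbstractTask LocalProxy SecureAgent SafeActor CachedPool object] + [TinyGraph AbstractTask LocalProxy SecureAgent SafeActor CachedPool object] + [TinyGraph]
  take AbstractTask:  [AbstractTask LocalProxy SecureAgent SafeActor CachedPool object] + [AbstractTask LocalProxy SecureAgent SafeActor CachedPool object] + [AbstractTask LocalProxy SecureAgent SafeActor CachedPool object]
  take LocalProxy:  [LocalProxy SecureAgent SafeActor CachedPool object] + [LocalProxy SecureAgent SafeActor CachedPool object] + [LocalProxy SecureAgent SafeActor CachedPool object]
  take SecureAgent:  [SecureAgent SafeActor CachedPool object] + [SecureAgent SafeActor CachedPool object] + [SecureAgent SafeActor CachedPool object]
  take SafeActor:  [SafeActor CachedPool object] + [SafeActor CachedPool object] + [SafeActor CachedPool object]
  take CachedPool:  [CachedPool object] + [CachedPool object] + [CachedPool object]
  take object:  [object] + [object] + [object]
MRO: LazyQueue SimpleRecord FrozenBlock TinyGraph AbstractTask LocalProxy SecureAgent SafeActor CachedPool object
super() in AbstractTask.run on a LazyQueue instance goes to the class after AbstractTask in LazyQueue's MRO: LocalProxy.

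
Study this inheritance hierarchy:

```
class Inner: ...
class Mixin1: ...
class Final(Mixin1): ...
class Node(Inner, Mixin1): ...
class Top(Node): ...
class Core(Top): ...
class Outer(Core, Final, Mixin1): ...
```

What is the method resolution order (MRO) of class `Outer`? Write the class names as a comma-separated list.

Outer, Core, Top, Node, Inner, Final, Mixin1, object

L[Outer] = Outer + merge(L[Core], L[Final], L[Mixin1], [Core Final Mixin1])
  take Core:  [Core Top Node Inner Mixin1 object] + [Final Mixin1 object] + [Mixin1 object] + [Core Final Mixin1]
  take Top:  [Top Node Inner Mixin1 object] + [Final Mixin1 object] + [Mixin1 object] + [Final Mixin1]
  take Node:  [Node Inner Mixin1 object] + [Final Mixin1 object] + [Mixin1 object] + [Final Mixin1]
  take Inner:  [Inner Mixin1 object] + [Final Mixin1 object] + [Mixin1 object] + [Final Mixin1]
  take Final:  [Mixin1 object] + [Final Mixin1 object] + [Mixin1 object] + [Final Mixin1]
  take Mixin1:  [Mixin1 object] + [Mixin1 object] + [Mixin1 object] + [Mixin1]
  take object:  [object] + [object] + [object]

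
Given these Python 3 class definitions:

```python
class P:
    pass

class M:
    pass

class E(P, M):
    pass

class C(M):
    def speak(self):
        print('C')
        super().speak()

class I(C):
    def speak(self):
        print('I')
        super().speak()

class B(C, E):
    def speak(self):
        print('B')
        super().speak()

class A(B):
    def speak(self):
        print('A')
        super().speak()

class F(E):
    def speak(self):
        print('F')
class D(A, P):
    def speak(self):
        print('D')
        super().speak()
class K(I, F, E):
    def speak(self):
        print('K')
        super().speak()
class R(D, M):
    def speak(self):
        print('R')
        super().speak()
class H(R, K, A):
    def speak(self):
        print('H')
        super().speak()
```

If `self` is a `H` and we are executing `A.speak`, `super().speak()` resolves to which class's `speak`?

B

L[H] = H + merge(L[R], L[K], L[A], [R K A])
  take R:  [R D A B C E P M object] + [K I C F E P M object] + [A B C E P M object] + [R K A]
  take D:  [D A B C E P M object] + [K I C F E P M object] + [A B C E P M object] + [K A]
  take K:  [A B C E P M object] + [K I C F E P M object] + [A B C E P M object] + [K A]
  take A:  [A B C E P M object] + [I C F E P M object] + [A B C E P M object] + [A]
  take B:  [B C E P M object] + [I C F E P M object] + [B C E P M object]
  take I:  [C E P M object] + [I C F E P M object] + [C E P M object]
  take C:  [C E P M object] + [C F E P M object] + [C E P M object]
  take F:  [E P M object] + [F E P M object] + [E P M object]
  take E:  [E P M object] + [E P M object] + [E P M object]
  take P:  [P M object] + [P M object] + [P M object]
  take M:  [M object] + [M object] + [M object]
  take object:  [object] + [object] + [object]
MRO: H R D K A B I C F E P M object
super() in A.speak on a H instance goes to the class after A in H's MRO: B.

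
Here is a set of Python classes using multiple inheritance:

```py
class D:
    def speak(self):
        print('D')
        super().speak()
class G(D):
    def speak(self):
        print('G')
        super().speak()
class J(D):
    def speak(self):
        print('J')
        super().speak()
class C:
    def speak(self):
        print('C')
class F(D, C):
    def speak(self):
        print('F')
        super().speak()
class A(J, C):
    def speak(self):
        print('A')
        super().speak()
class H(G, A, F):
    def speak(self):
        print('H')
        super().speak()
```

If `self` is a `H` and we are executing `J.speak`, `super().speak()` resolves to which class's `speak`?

F

L[H] = H + merge(L[G], L[A], L[F], [G A F])
  take G:  [G D object] + [A J D C object] + [F D C object] + [G A F]
  take A:  [D object] + [A J D C object] + [F D C object] + [A F]
  take J:  [D object] + [J D C object] + [F D C object] + [F]
  take F:  [D object] + [D C object] + [F D C object] + [F]
  take D:  [D object] + [D C object] + [D C object]
  take C:  [object] + [C object] + [C object]
  take object:  [object] + [object] + [object]
MRO: H G A J F D C object
super() in J.speak on a H instance goes to the class after J in H's MRO: F.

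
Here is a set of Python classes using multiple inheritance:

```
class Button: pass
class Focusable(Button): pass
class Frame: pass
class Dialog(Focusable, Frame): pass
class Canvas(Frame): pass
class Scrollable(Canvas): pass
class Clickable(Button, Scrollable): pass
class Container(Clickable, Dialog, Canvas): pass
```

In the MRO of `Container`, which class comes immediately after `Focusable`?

L[Container] = Container + merge(L[Clickable], L[Dialog], L[Canvas], [Clickable Dialog Canvas])
  take Clickable:  [Clickable Button Scrollable Canvas Frame object] + [Dialog Focusable Button Frame object] + [Canvas Frame object] + [Clickable Dialog Canvas]
  take Dialog:  [Button Scrollable Canvas Frame object] + [Dialog Focusable Button Frame object] + [Canvas Frame object] + [Dialog Canvas]
  take Focusable:  [Button Scrollable Canvas Frame object] + [Focusable Button Frame object] + [Canvas Frame object] + [Canvas]
  take Button:  [Button Scrollable Canvas Frame object] + [Button Frame object] + [Canvas Frame object] + [Canvas]
  take Scrollable:  [Scrollable Canvas Frame object] + [Frame object] + [Canvas Frame object] + [Canvas]
  take Canvas:  [Canvas Frame object] + [Frame object] + [Canvas Frame object] + [Canvas]
  take Frame:  [Frame object] + [Frame object] + [Frame object]
  take object:  [object] + [object] + [object]
MRO: Container Clickable Dialog Focusable Button Scrollable Canvas Frame object
Focusable is at position 3; next is Button.

Button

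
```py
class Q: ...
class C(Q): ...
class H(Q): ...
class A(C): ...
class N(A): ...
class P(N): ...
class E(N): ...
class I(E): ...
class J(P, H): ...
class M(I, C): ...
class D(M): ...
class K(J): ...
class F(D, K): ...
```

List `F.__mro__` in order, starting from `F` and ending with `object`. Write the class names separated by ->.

L[F] = F + merge(L[D], L[K], [D K])
  take D:  [D M I E N A C Q object] + [K J P N A C H Q object] + [D K]
  take M:  [M I E N A C Q object] + [K J P N A C H Q object] + [K]
  take I:  [I E N A C Q object] + [K J P N A C H Q object] + [K]
  take E:  [E N A C Q object] + [K J P N A C H Q object] + [K]
  take K:  [N A C Q object] + [K J P N A C H Q object] + [K]
  take J:  [N A C Q object] + [J P N A C H Q object]
  take P:  [N A C Q object] + [P N A C H Q object]
  take N:  [N A C Q object] + [N A C H Q object]
  take A:  [A C Q object] + [A C H Q object]
  take C:  [C Q object] + [C H Q object]
  take H:  [Q object] + [H Q object]
  take Q:  [Q object] + [Q object]
  take object:  [object] + [object]

F -> D -> M -> I -> E -> K -> J -> P -> N -> A -> C -> H -> Q -> object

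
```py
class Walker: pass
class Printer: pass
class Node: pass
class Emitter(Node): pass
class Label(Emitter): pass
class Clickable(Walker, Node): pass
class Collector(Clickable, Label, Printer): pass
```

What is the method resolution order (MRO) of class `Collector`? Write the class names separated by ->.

L[Collector] = Collector + merge(L[Clickable], L[Label], L[Printer], [Clickable Label Printer])
  take Clickable:  [Clickable Walker Node object] + [Label Emitter Node object] + [Printer object] + [Clickable Label Printer]
  take Walker:  [Walker Node object] + [Label Emitter Node object] + [Printer object] + [Label Printer]
  take Label:  [Node object] + [Label Emitter Node object] + [Printer object] + [Label Printer]
  take Emitter:  [Node object] + [Emitter Node object] + [Printer object] + [Printer]
  take Node:  [Node object] + [Node object] + [Printer object] + [Printer]
  take Printer:  [object] + [object] + [Printer object] + [Printer]
  take object:  [object] + [object] + [object]

Collector -> Clickable -> Walker -> Label -> Emitter -> Node -> Printer -> object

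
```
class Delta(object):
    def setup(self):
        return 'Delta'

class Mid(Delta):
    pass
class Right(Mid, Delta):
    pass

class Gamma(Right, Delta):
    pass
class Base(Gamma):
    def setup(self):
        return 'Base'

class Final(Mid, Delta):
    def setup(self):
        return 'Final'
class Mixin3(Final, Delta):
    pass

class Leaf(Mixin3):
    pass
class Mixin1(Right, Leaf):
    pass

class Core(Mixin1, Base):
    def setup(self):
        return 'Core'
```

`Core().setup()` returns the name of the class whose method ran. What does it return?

L[Core] = Core + merge(L[Mixin1], L[Base], [Mixin1 Base])
  take Mixin1:  [Mixin1 Right Leaf Mixin3 Final Mid Delta object] + [Base Gamma Right Mid Delta object] + [Mixin1 Base]
  take Base:  [Right Leaf Mixin3 Final Mid Delta object] + [Base Gamma Right Mid Delta object] + [Base]
  take Gamma:  [Right Leaf Mixin3 Final Mid Delta object] + [Gamma Right Mid Delta object]
  take Right:  [Right Leaf Mixin3 Final Mid Delta object] + [Right Mid Delta object]
  take Leaf:  [Leaf Mixin3 Final Mid Delta object] + [Mid Delta object]
  take Mixin3:  [Mixin3 Final Mid Delta object] + [Mid Delta object]
  take Final:  [Final Mid Delta object] + [Mid Delta object]
  take Mid:  [Mid Delta object] + [Mid Delta object]
  take Delta:  [Delta object] + [Delta object]
  take object:  [object] + [object]
MRO: Core Mixin1 Base Gamma Right Leaf Mixin3 Final Mid Delta object
setup is defined in: Base, Core, Delta, Final. First along the MRO is Core.

Core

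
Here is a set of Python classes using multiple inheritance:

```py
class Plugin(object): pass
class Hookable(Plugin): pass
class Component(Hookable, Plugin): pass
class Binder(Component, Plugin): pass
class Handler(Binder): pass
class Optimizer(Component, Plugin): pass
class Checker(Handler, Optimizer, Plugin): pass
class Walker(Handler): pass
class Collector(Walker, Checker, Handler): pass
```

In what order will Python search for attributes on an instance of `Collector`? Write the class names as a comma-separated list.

Collector, Walker, Checker, Handler, Binder, Optimizer, Component, Hookable, Plugin, object

L[Collector] = Collector + merge(L[Walker], L[Checker], L[Handler], [Walker Checker Handler])
  take Walker:  [Walker Handler Binder Component Hookable Plugin object] + [Checker Handler Binder Optimizer Component Hookable Plugin object] + [Handler Binder Component Hookable Plugin object] + [Walker Checker Handler]
  take Checker:  [Handler Binder Component Hookable Plugin object] + [Checker Handler Binder Optimizer Component Hookable Plugin object] + [Handler Binder Component Hookable Plugin object] + [Checker Handler]
  take Handler:  [Handler Binder Component Hookable Plugin object] + [Handler Binder Optimizer Component Hookable Plugin object] + [Handler Binder Component Hookable Plugin object] + [Handler]
  take Binder:  [Binder Component Hookable Plugin object] + [Binder Optimizer Component Hookable Plugin object] + [Binder Component Hookable Plugin object]
  take Optimizer:  [Component Hookable Plugin object] + [Optimizer Component Hookable Plugin object] + [Component Hookable Plugin object]
  take Component:  [Component Hookable Plugin object] + [Component Hookable Plugin object] + [Component Hookable Plugin object]
  take Hookable:  [Hookable Plugin object] + [Hookable Plugin object] + [Hookable Plugin object]
  take Plugin:  [Plugin object] + [Plugin object] + [Plugin object]
  take object:  [object] + [object] + [object]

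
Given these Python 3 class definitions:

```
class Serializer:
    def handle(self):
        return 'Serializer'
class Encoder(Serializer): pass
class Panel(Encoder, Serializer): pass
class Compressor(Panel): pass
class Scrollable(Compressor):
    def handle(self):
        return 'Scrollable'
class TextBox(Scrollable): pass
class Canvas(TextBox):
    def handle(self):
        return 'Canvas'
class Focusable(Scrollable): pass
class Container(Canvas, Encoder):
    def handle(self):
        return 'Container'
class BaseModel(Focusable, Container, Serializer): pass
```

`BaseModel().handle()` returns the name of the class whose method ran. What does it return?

L[BaseModel] = BaseModel + merge(L[Focusable], L[Container], L[Serializer], [Focusable Container Serializer])
  take Focusable:  [Focusable Scrollable Compressor Panel Encoder Serializer object] + [Container Canvas TextBox Scrollable Compressor Panel Encoder Serializer object] + [Serializer object] + [Focusable Container Serializer]
  take Container:  [Scrollable Compressor Panel Encoder Serializer object] + [Container Canvas TextBox Scrollable Compressor Panel Encoder Serializer object] + [Serializer object] + [Container Serializer]
  take Canvas:  [Scrollable Compressor Panel Encoder Serializer object] + [Canvas TextBox Scrollable Compressor Panel Encoder Serializer object] + [Serializer object] + [Serializer]
  take TextBox:  [Scrollable Compressor Panel Encoder Serializer object] + [TextBox Scrollable Compressor Panel Encoder Serializer object] + [Serializer object] + [Serializer]
  take Scrollable:  [Scrollable Compressor Panel Encoder Serializer object] + [Scrollable Compressor Panel Encoder Serializer object] + [Serializer object] + [Serializer]
  take Compressor:  [Compressor Panel Encoder Serializer object] + [Compressor Panel Encoder Serializer object] + [Serializer object] + [Serializer]
  take Panel:  [Panel Encoder Serializer object] + [Panel Encoder Serializer object] + [Serializer object] + [Serializer]
  take Encoder:  [Encoder Serializer object] + [Encoder Serializer object] + [Serializer object] + [Serializer]
  take Serializer:  [Serializer object] + [Serializer object] + [Serializer object] + [Serializer]
  take object:  [object] + [object] + [object]
MRO: BaseModel Focusable Container Canvas TextBox Scrollable Compressor Panel Encoder Serializer object
handle is defined in: Canvas, Container, Scrollable, Serializer. First along the MRO is Container.

Container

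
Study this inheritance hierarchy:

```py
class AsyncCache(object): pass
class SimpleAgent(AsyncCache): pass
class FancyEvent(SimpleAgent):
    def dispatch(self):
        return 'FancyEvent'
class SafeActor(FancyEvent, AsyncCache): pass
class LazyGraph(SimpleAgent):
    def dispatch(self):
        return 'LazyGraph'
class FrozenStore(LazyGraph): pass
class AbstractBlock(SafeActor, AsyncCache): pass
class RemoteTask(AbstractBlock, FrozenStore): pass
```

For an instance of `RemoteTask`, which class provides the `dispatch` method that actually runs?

L[RemoteTask] = RemoteTask + merge(L[AbstractBlock], L[FrozenStore], [AbstractBlock FrozenStore])
  take AbstractBlock:  [AbstractBlock SafeActor FancyEvent SimpleAgent AsyncCache object] + [FrozenStore LazyGraph SimpleAgent AsyncCache object] + [AbstractBlock FrozenStore]
  take SafeActor:  [SafeActor FancyEvent SimpleAgent AsyncCache object] + [FrozenStore LazyGraph SimpleAgent AsyncCache object] + [FrozenStore]
  take FancyEvent:  [FancyEvent SimpleAgent AsyncCache object] + [FrozenStore LazyGraph SimpleAgent AsyncCache object] + [FrozenStore]
  take FrozenStore:  [SimpleAgent AsyncCache object] + [FrozenStore LazyGraph SimpleAgent AsyncCache object] + [FrozenStore]
  take LazyGraph:  [SimpleAgent AsyncCache object] + [LazyGraph SimpleAgent AsyncCache object]
  take SimpleAgent:  [SimpleAgent AsyncCache object] + [SimpleAgent AsyncCache object]
  take AsyncCache:  [AsyncCache object] + [AsyncCache object]
  take object:  [object] + [object]
MRO: RemoteTask AbstractBlock SafeActor FancyEvent FrozenStore LazyGraph SimpleAgent AsyncCache object
dispatch is defined in: FancyEvent, LazyGraph. First along the MRO is FancyEvent.

FancyEvent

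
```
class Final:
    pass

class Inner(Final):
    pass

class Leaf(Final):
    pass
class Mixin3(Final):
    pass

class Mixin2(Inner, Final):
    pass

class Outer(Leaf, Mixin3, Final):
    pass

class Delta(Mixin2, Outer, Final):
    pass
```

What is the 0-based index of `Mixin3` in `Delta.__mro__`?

L[Delta] = Delta + merge(L[Mixin2], L[Outer], L[Final], [Mixin2 Outer Final])
  take Mixin2:  [Mixin2 Inner Final object] + [Outer Leaf Mixin3 Final object] + [Final object] + [Mixin2 Outer Final]
  take Inner:  [Inner Final object] + [Outer Leaf Mixin3 Final object] + [Final object] + [Outer Final]
  take Outer:  [Final object] + [Outer Leaf Mixin3 Final object] + [Final object] + [Outer Final]
  take Leaf:  [Final object] + [Leaf Mixin3 Final object] + [Final object] + [Final]
  take Mixin3:  [Final object] + [Mixin3 Final object] + [Final object] + [Final]
  take Final:  [Final object] + [Final object] + [Final object] + [Final]
  take object:  [object] + [object] + [object]
MRO: Delta Mixin2 Inner Outer Leaf Mixin3 Final object
Mixin3 sits at index 5.

5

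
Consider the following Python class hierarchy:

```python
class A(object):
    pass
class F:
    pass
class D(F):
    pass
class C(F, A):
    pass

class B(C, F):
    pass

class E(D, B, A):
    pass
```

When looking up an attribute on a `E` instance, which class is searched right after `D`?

B

L[E] = E + merge(L[D], L[B], L[A], [D B A])
  take D:  [D F object] + [B C F A object] + [A object] + [D B A]
  take B:  [F object] + [B C F A object] + [A object] + [B A]
  take C:  [F object] + [C F A object] + [A object] + [A]
  take F:  [F object] + [F A object] + [A object] + [A]
  take A:  [object] + [A object] + [A object] + [A]
  take object:  [object] + [object] + [object]
MRO: E D B C F A object
D is at position 1; next is B.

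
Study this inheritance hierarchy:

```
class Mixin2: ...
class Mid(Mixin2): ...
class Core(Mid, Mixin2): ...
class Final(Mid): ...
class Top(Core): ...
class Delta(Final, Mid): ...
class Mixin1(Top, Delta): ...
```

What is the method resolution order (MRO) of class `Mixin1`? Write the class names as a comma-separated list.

L[Mixin1] = Mixin1 + merge(L[Top], L[Delta], [Top Delta])
  take Top:  [Top Core Mid Mixin2 object] + [Delta Final Mid Mixin2 object] + [Top Delta]
  take Core:  [Core Mid Mixin2 object] + [Delta Final Mid Mixin2 object] + [Delta]
  take Delta:  [Mid Mixin2 object] + [Delta Final Mid Mixin2 object] + [Delta]
  take Final:  [Mid Mixin2 object] + [Final Mid Mixin2 object]
  take Mid:  [Mid Mixin2 object] + [Mid Mixin2 object]
  take Mixin2:  [Mixin2 object] + [Mixin2 object]
  take object:  [object] + [object]

Mixin1, Top, Core, Delta, Final, Mid, Mixin2, object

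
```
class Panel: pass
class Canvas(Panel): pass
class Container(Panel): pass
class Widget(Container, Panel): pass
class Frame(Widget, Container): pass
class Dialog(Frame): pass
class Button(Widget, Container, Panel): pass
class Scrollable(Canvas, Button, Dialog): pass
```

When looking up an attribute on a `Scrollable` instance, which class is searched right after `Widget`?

Container

L[Scrollable] = Scrollable + merge(L[Canvas], L[Button], L[Dialog], [Canvas Button Dialog])
  take Canvas:  [Canvas Panel object] + [Button Widget Container Panel object] + [Dialog Frame Widget Container Panel object] + [Canvas Button Dialog]
  take Button:  [Panel object] + [Button Widget Container Panel object] + [Dialog Frame Widget Container Panel object] + [Button Dialog]
  take Dialog:  [Panel object] + [Widget Container Panel object] + [Dialog Frame Widget Container Panel object] + [Dialog]
  take Frame:  [Panel object] + [Widget Container Panel object] + [Frame Widget Container Panel object]
  take Widget:  [Panel object] + [Widget Container Panel object] + [Widget Container Panel object]
  take Container:  [Panel object] + [Container Panel object] + [Container Panel object]
  take Panel:  [Panel object] + [Panel object] + [Panel object]
  take object:  [object] + [object] + [object]
MRO: Scrollable Canvas Button Dialog Frame Widget Container Panel object
Widget is at position 5; next is Container.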